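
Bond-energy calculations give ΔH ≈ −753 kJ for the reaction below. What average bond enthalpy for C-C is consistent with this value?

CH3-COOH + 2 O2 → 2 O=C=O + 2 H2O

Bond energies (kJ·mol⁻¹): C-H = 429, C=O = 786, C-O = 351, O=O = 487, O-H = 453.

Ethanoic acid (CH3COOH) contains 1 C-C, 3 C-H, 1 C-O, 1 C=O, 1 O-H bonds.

D(C-C) ≈ 352 kJ/mol

Let D be the C-C bond energy.
Σ(broken) = 1×D + 3×429 + 1×351 + 1×786 + 1×453 + 2×487 = 3851 + D
Σ(formed) = 4×786 + 4×453 = 4956
ΔH = Σ(broken) − Σ(formed) = (3851 + D) − (4956) = −1105 + D
Setting this equal to −753 kJ gives D = 352 kJ/mol.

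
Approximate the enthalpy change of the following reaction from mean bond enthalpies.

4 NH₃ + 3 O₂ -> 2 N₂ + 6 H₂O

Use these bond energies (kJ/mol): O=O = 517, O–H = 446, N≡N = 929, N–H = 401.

Bonds broken (reactants):
  N–H: 12 × 401 = 4812
  O=O: 3 × 517 = 1551
  Σ(broken) = 6363 kJ
Bonds formed (products):
  N≡N: 2 × 929 = 1858
  O–H: 12 × 446 = 5352
  Σ(formed) = 7210 kJ
ΔH = Σ(broken) − Σ(formed) = 6363 − 7210 = −847 kJ

ΔH ≈ −847 kJ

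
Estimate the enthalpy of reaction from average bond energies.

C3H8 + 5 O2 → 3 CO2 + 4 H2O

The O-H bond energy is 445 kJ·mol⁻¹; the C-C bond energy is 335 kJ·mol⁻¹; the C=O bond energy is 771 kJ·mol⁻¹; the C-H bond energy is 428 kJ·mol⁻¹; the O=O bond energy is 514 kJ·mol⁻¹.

ΔH ≈ −1522 kJ

Bonds broken (reactants):
  C-C: 2 × 335 = 670
  C-H: 8 × 428 = 3424
  O=O: 5 × 514 = 2570
  Σ(broken) = 6664 kJ
Bonds formed (products):
  C=O: 6 × 771 = 4626
  O-H: 8 × 445 = 3560
  Σ(formed) = 8186 kJ
ΔH = Σ(broken) − Σ(formed) = 6664 − 8186 = −1522 kJ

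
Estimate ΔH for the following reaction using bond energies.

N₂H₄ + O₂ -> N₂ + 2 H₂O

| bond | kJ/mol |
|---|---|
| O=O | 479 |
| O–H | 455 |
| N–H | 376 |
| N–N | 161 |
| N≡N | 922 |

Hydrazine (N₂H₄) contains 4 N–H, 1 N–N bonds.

ΔH ≈ −598 kJ

Bonds broken (reactants):
  N–H: 4 × 376 = 1504
  N–N: 1 × 161 = 161
  O=O: 1 × 479 = 479
  Σ(broken) = 2144 kJ
Bonds formed (products):
  N≡N: 1 × 922 = 922
  O–H: 4 × 455 = 1820
  Σ(formed) = 2742 kJ
ΔH = Σ(broken) − Σ(formed) = 2144 − 2742 = −598 kJ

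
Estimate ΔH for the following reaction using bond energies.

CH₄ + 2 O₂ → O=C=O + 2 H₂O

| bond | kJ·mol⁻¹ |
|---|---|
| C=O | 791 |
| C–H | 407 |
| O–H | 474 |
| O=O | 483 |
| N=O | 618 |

Bonds broken (reactants):
  C–H: 4 × 407 = 1628
  O=O: 2 × 483 = 966
  Σ(broken) = 2594 kJ
Bonds formed (products):
  C=O: 2 × 791 = 1582
  O–H: 4 × 474 = 1896
  Σ(formed) = 3478 kJ
ΔH = Σ(broken) − Σ(formed) = 2594 − 3478 = −884 kJ

ΔH ≈ −884 kJ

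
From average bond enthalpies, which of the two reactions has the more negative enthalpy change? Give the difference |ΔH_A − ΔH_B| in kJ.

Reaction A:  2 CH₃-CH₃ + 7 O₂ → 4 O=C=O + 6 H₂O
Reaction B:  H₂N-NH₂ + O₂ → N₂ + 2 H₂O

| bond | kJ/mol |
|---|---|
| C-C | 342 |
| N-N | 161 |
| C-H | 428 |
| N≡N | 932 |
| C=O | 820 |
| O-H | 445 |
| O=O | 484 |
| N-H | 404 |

Reaction A, by 2241 kJ

Reaction A:
  Bonds broken (reactants):
    C-C: 2 × 342 = 684
    C-H: 12 × 428 = 5136
    O=O: 7 × 484 = 3388
    Σ(broken) = 9208 kJ
  Bonds formed (products):
    C=O: 8 × 820 = 6560
    O-H: 12 × 445 = 5340
    Σ(formed) = 11900 kJ
  ΔH_A = 9208 − 11900 = −2692 kJ
Reaction B:
  Bonds broken (reactants):
    N-H: 4 × 404 = 1616
    N-N: 1 × 161 = 161
    O=O: 1 × 484 = 484
    Σ(broken) = 2261 kJ
  Bonds formed (products):
    N≡N: 1 × 932 = 932
    O-H: 4 × 445 = 1780
    Σ(formed) = 2712 kJ
  ΔH_B = 2261 − 2712 = −451 kJ
ΔH_A − ΔH_B = −2241 kJ, so reaction A has the more negative ΔH; |ΔH_A − ΔH_B| = 2241 kJ.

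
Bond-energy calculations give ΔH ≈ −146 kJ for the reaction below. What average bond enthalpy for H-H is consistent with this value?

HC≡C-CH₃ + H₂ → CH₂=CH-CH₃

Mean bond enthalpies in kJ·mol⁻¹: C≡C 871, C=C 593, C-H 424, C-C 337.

Let D be the H-H bond energy.
Σ(broken) = 1×871 + 1×337 + 4×424 + 1×D = 2904 + D
Σ(formed) = 1×337 + 6×424 + 1×593 = 3474
ΔH = Σ(broken) − Σ(formed) = (2904 + D) − (3474) = −570 + D
Setting this equal to −146 kJ gives D = 424 kJ/mol.

D(H-H) ≈ 424 kJ/mol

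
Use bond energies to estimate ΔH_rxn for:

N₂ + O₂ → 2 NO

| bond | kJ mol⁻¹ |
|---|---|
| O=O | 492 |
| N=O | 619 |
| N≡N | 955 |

ΔH ≈ +209 kJ

Bonds broken (reactants):
  N≡N: 1 × 955 = 955
  O=O: 1 × 492 = 492
  Σ(broken) = 1447 kJ
Bonds formed (products):
  N=O: 2 × 619 = 1238
  Σ(formed) = 1238 kJ
ΔH = Σ(broken) − Σ(formed) = 1447 − 1238 = +209 kJ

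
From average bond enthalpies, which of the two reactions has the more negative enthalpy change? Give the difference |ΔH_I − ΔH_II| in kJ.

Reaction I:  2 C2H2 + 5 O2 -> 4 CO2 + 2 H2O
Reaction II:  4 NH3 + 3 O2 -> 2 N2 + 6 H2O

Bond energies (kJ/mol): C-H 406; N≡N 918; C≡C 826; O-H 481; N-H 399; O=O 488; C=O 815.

Reaction I:
  Bonds broken (reactants):
    C≡C: 2 × 826 = 1652
    C-H: 4 × 406 = 1624
    O=O: 5 × 488 = 2440
    Σ(broken) = 5716 kJ
  Bonds formed (products):
    C=O: 8 × 815 = 6520
    O-H: 4 × 481 = 1924
    Σ(formed) = 8444 kJ
  ΔH_I = 5716 − 8444 = −2728 kJ
Reaction II:
  Bonds broken (reactants):
    N-H: 12 × 399 = 4788
    O=O: 3 × 488 = 1464
    Σ(broken) = 6252 kJ
  Bonds formed (products):
    N≡N: 2 × 918 = 1836
    O-H: 12 × 481 = 5772
    Σ(formed) = 7608 kJ
  ΔH_II = 6252 − 7608 = −1356 kJ
ΔH_I − ΔH_II = −1372 kJ, so reaction I has the more negative ΔH; |ΔH_I − ΔH_II| = 1372 kJ.

Reaction I, by 1372 kJ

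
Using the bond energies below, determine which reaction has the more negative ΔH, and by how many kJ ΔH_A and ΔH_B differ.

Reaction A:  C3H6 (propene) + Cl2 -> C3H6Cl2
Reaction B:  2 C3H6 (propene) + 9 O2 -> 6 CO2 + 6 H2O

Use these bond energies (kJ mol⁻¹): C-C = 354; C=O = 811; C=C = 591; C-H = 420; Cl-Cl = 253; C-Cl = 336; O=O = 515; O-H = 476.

Reaction B, by 3697 kJ

Reaction A:
  Bonds broken (reactants):
    C-C: 1 × 354 = 354
    C-H: 6 × 420 = 2520
    C=C: 1 × 591 = 591
    Cl-Cl: 1 × 253 = 253
    Σ(broken) = 3718 kJ
  Bonds formed (products):
    C-C: 2 × 354 = 708
    C-Cl: 2 × 336 = 672
    C-H: 6 × 420 = 2520
    Σ(formed) = 3900 kJ
  ΔH_A = 3718 − 3900 = −182 kJ
Reaction B:
  Bonds broken (reactants):
    C-C: 2 × 354 = 708
    C-H: 12 × 420 = 5040
    C=C: 2 × 591 = 1182
    O=O: 9 × 515 = 4635
    Σ(broken) = 11565 kJ
  Bonds formed (products):
    C=O: 12 × 811 = 9732
    O-H: 12 × 476 = 5712
    Σ(formed) = 15444 kJ
  ΔH_B = 11565 − 15444 = −3879 kJ
ΔH_A − ΔH_B = +3697 kJ, so reaction B has the more negative ΔH; |ΔH_A − ΔH_B| = 3697 kJ.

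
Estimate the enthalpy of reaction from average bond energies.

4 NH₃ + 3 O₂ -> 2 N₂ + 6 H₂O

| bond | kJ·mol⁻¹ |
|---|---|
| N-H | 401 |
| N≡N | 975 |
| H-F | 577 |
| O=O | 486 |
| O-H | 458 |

ΔH ≈ −1176 kJ

Bonds broken (reactants):
  N-H: 12 × 401 = 4812
  O=O: 3 × 486 = 1458
  Σ(broken) = 6270 kJ
Bonds formed (products):
  N≡N: 2 × 975 = 1950
  O-H: 12 × 458 = 5496
  Σ(formed) = 7446 kJ
ΔH = Σ(broken) − Σ(formed) = 6270 − 7446 = −1176 kJ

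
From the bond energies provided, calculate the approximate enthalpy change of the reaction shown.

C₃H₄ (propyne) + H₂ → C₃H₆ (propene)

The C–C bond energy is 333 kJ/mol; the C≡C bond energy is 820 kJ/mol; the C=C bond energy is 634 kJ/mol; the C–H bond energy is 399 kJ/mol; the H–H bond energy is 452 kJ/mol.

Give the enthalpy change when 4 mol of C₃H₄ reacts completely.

ΔH = −640 kJ

Bonds broken (reactants):
  C≡C: 1 × 820 = 820
  C–C: 1 × 333 = 333
  C–H: 4 × 399 = 1596
  H–H: 1 × 452 = 452
  Σ(broken) = 3201 kJ
Bonds formed (products):
  C–C: 1 × 333 = 333
  C–H: 6 × 399 = 2394
  C=C: 1 × 634 = 634
  Σ(formed) = 3361 kJ
ΔH = Σ(broken) − Σ(formed) = 3201 − 3361 = −160 kJ
For 4× the reaction as written: 4 × (−160) = −640 kJ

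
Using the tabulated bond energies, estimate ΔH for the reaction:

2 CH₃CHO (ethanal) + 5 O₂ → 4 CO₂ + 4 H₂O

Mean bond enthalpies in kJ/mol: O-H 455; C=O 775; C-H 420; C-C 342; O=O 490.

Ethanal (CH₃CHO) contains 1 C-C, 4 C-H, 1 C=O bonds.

ΔH ≈ −1796 kJ

Bonds broken (reactants):
  C-C: 2 × 342 = 684
  C-H: 8 × 420 = 3360
  C=O: 2 × 775 = 1550
  O=O: 5 × 490 = 2450
  Σ(broken) = 8044 kJ
Bonds formed (products):
  C=O: 8 × 775 = 6200
  O-H: 8 × 455 = 3640
  Σ(formed) = 9840 kJ
ΔH = Σ(broken) − Σ(formed) = 8044 − 9840 = −1796 kJ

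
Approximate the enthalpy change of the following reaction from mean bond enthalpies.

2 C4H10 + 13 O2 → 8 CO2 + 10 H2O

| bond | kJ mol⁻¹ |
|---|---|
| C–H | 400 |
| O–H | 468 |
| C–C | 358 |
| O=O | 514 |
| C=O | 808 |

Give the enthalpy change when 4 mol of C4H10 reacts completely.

ΔH = −10916 kJ

Bonds broken (reactants):
  C–C: 6 × 358 = 2148
  C–H: 20 × 400 = 8000
  O=O: 13 × 514 = 6682
  Σ(broken) = 16830 kJ
Bonds formed (products):
  C=O: 16 × 808 = 12928
  O–H: 20 × 468 = 9360
  Σ(formed) = 22288 kJ
ΔH = Σ(broken) − Σ(formed) = 16830 − 22288 = −5458 kJ
For 2× the reaction as written: 2 × (−5458) = −10916 kJ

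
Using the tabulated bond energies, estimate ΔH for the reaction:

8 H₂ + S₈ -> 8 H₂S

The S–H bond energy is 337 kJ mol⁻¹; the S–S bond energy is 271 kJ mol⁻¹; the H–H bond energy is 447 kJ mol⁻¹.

ΔH ≈ +352 kJ

Bonds broken (reactants):
  H–H: 8 × 447 = 3576
  S–S: 8 × 271 = 2168
  Σ(broken) = 5744 kJ
Bonds formed (products):
  S–H: 16 × 337 = 5392
  Σ(formed) = 5392 kJ
ΔH = Σ(broken) − Σ(formed) = 5744 − 5392 = +352 kJ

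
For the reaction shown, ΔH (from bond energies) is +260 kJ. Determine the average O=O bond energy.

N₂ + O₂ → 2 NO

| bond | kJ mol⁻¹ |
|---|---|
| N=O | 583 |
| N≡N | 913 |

D(O=O) ≈ 513 kJ/mol

Let D be the O=O bond energy.
Σ(broken) = 1×913 + 1×D = 913 + D
Σ(formed) = 2×583 = 1166
ΔH = Σ(broken) − Σ(formed) = (913 + D) − (1166) = −253 + D
Setting this equal to +260 kJ gives D = 513 kJ/mol.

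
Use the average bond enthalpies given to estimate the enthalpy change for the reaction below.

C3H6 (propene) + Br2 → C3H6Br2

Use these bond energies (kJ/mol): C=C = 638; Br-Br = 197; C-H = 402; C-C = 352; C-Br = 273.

Bonds broken (reactants):
  Br-Br: 1 × 197 = 197
  C-C: 1 × 352 = 352
  C-H: 6 × 402 = 2412
  C=C: 1 × 638 = 638
  Σ(broken) = 3599 kJ
Bonds formed (products):
  C-Br: 2 × 273 = 546
  C-C: 2 × 352 = 704
  C-H: 6 × 402 = 2412
  Σ(formed) = 3662 kJ
ΔH = Σ(broken) − Σ(formed) = 3599 − 3662 = −63 kJ

ΔH ≈ −63 kJ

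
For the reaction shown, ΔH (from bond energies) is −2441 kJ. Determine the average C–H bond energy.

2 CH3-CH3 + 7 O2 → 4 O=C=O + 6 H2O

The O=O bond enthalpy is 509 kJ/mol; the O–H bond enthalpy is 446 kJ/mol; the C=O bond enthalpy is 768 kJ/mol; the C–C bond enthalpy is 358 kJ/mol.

D(C–H) ≈ 398 kJ/mol

Let D be the C–H bond energy.
Σ(broken) = 2×358 + 12×D + 7×509 = 4279 + 12D
Σ(formed) = 8×768 + 12×446 = 11496
ΔH = Σ(broken) − Σ(formed) = (4279 + 12D) − (11496) = −7217 + 12D
Setting this equal to −2441 kJ gives 12D = 4776, so D = 398 kJ/mol.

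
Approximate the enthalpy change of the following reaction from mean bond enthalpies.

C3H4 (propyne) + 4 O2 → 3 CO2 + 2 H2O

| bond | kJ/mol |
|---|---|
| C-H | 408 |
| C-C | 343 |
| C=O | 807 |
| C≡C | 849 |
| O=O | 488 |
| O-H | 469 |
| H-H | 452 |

ΔH ≈ −1942 kJ

Bonds broken (reactants):
  C≡C: 1 × 849 = 849
  C-C: 1 × 343 = 343
  C-H: 4 × 408 = 1632
  O=O: 4 × 488 = 1952
  Σ(broken) = 4776 kJ
Bonds formed (products):
  C=O: 6 × 807 = 4842
  O-H: 4 × 469 = 1876
  Σ(formed) = 6718 kJ
ΔH = Σ(broken) − Σ(formed) = 4776 − 6718 = −1942 kJ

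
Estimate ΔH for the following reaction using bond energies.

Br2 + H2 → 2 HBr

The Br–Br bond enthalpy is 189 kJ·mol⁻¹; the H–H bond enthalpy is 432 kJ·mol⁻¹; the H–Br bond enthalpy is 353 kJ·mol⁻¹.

ΔH ≈ −85 kJ

Bonds broken (reactants):
  Br–Br: 1 × 189 = 189
  H–H: 1 × 432 = 432
  Σ(broken) = 621 kJ
Bonds formed (products):
  H–Br: 2 × 353 = 706
  Σ(formed) = 706 kJ
ΔH = Σ(broken) − Σ(formed) = 621 − 706 = −85 kJ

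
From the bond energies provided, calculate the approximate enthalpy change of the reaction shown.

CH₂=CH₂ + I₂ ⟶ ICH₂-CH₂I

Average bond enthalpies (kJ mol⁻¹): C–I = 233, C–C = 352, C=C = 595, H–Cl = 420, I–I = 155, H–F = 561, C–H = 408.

Bonds broken (reactants):
  C–H: 4 × 408 = 1632
  C=C: 1 × 595 = 595
  I–I: 1 × 155 = 155
  Σ(broken) = 2382 kJ
Bonds formed (products):
  C–C: 1 × 352 = 352
  C–H: 4 × 408 = 1632
  C–I: 2 × 233 = 466
  Σ(formed) = 2450 kJ
ΔH = Σ(broken) − Σ(formed) = 2382 − 2450 = −68 kJ

ΔH ≈ −68 kJ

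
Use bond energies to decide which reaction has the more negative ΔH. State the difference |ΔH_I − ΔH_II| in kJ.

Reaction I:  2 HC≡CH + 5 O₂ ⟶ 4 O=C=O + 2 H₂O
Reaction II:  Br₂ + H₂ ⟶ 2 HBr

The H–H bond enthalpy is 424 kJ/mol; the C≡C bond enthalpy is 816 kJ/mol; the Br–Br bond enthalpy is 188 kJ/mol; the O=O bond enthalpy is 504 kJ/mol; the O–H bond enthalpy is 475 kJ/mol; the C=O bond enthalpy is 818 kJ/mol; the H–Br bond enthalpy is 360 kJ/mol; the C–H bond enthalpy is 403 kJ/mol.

Reaction I:
  Bonds broken (reactants):
    C≡C: 2 × 816 = 1632
    C–H: 4 × 403 = 1612
    O=O: 5 × 504 = 2520
    Σ(broken) = 5764 kJ
  Bonds formed (products):
    C=O: 8 × 818 = 6544
    O–H: 4 × 475 = 1900
    Σ(formed) = 8444 kJ
  ΔH_I = 5764 − 8444 = −2680 kJ
Reaction II:
  Bonds broken (reactants):
    Br–Br: 1 × 188 = 188
    H–H: 1 × 424 = 424
    Σ(broken) = 612 kJ
  Bonds formed (products):
    H–Br: 2 × 360 = 720
    Σ(formed) = 720 kJ
  ΔH_II = 612 − 720 = −108 kJ
ΔH_I − ΔH_II = −2572 kJ, so reaction I has the more negative ΔH; |ΔH_I − ΔH_II| = 2572 kJ.

Reaction I, by 2572 kJ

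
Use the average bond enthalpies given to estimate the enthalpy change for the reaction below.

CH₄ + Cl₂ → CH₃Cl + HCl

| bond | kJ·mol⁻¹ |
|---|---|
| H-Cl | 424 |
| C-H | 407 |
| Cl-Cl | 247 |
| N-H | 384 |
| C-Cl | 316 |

ΔH ≈ −86 kJ

Bonds broken (reactants):
  C-H: 4 × 407 = 1628
  Cl-Cl: 1 × 247 = 247
  Σ(broken) = 1875 kJ
Bonds formed (products):
  C-Cl: 1 × 316 = 316
  C-H: 3 × 407 = 1221
  H-Cl: 1 × 424 = 424
  Σ(formed) = 1961 kJ
ΔH = Σ(broken) − Σ(formed) = 1875 − 1961 = −86 kJ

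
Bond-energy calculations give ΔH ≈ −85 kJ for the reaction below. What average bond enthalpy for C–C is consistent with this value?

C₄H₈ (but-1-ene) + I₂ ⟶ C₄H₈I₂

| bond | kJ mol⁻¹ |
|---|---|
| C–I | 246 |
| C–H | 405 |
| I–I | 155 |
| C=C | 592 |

Let D be the C–C bond energy.
Σ(broken) = 2×D + 8×405 + 1×592 + 1×155 = 3987 + 2D
Σ(formed) = 3×D + 8×405 + 2×246 = 3732 + 3D
ΔH = Σ(broken) − Σ(formed) = (3987 + 2D) − (3732 + 3D) = +255 − D
Setting this equal to −85 kJ gives D = 340 kJ/mol.

D(C–C) ≈ 340 kJ/mol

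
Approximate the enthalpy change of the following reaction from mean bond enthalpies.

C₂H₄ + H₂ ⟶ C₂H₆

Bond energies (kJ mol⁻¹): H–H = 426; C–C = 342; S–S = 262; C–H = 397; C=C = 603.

ΔH ≈ −107 kJ

Bonds broken (reactants):
  C–H: 4 × 397 = 1588
  C=C: 1 × 603 = 603
  H–H: 1 × 426 = 426
  Σ(broken) = 2617 kJ
Bonds formed (products):
  C–C: 1 × 342 = 342
  C–H: 6 × 397 = 2382
  Σ(formed) = 2724 kJ
ΔH = Σ(broken) − Σ(formed) = 2617 − 2724 = −107 kJ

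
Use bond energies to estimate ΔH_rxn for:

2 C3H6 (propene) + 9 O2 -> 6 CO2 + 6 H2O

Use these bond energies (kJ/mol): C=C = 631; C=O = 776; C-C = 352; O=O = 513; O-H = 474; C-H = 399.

ΔH ≈ −3629 kJ

Bonds broken (reactants):
  C-C: 2 × 352 = 704
  C-H: 12 × 399 = 4788
  C=C: 2 × 631 = 1262
  O=O: 9 × 513 = 4617
  Σ(broken) = 11371 kJ
Bonds formed (products):
  C=O: 12 × 776 = 9312
  O-H: 12 × 474 = 5688
  Σ(formed) = 15000 kJ
ΔH = Σ(broken) − Σ(formed) = 11371 − 15000 = −3629 kJ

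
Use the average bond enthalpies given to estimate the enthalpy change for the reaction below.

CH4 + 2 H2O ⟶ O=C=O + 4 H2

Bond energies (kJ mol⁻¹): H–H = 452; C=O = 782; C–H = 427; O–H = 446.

Bonds broken (reactants):
  C–H: 4 × 427 = 1708
  O–H: 4 × 446 = 1784
  Σ(broken) = 3492 kJ
Bonds formed (products):
  C=O: 2 × 782 = 1564
  H–H: 4 × 452 = 1808
  Σ(formed) = 3372 kJ
ΔH = Σ(broken) − Σ(formed) = 3492 − 3372 = +120 kJ

ΔH ≈ +120 kJ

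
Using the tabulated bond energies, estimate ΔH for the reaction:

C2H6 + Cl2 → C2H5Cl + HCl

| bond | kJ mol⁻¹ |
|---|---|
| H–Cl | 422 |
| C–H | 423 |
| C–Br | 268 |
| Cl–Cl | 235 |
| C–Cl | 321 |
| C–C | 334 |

Bonds broken (reactants):
  C–C: 1 × 334 = 334
  C–H: 6 × 423 = 2538
  Cl–Cl: 1 × 235 = 235
  Σ(broken) = 3107 kJ
Bonds formed (products):
  C–C: 1 × 334 = 334
  C–Cl: 1 × 321 = 321
  C–H: 5 × 423 = 2115
  H–Cl: 1 × 422 = 422
  Σ(formed) = 3192 kJ
ΔH = Σ(broken) − Σ(formed) = 3107 − 3192 = −85 kJ

ΔH ≈ −85 kJ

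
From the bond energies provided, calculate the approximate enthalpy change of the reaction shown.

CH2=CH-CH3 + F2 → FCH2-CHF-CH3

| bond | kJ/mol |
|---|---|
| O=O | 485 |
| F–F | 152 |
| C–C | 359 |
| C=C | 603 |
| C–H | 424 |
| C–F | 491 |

Bonds broken (reactants):
  C–C: 1 × 359 = 359
  C–H: 6 × 424 = 2544
  C=C: 1 × 603 = 603
  F–F: 1 × 152 = 152
  Σ(broken) = 3658 kJ
Bonds formed (products):
  C–C: 2 × 359 = 718
  C–F: 2 × 491 = 982
  C–H: 6 × 424 = 2544
  Σ(formed) = 4244 kJ
ΔH = Σ(broken) − Σ(formed) = 3658 − 4244 = −586 kJ

ΔH ≈ −586 kJ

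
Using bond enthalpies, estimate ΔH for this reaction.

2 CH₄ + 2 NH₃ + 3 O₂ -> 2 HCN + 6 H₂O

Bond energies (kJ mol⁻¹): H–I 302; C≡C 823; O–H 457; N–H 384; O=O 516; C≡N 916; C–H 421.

ΔH ≈ −938 kJ

Bonds broken (reactants):
  C–H: 8 × 421 = 3368
  N–H: 6 × 384 = 2304
  O=O: 3 × 516 = 1548
  Σ(broken) = 7220 kJ
Bonds formed (products):
  C≡N: 2 × 916 = 1832
  C–H: 2 × 421 = 842
  O–H: 12 × 457 = 5484
  Σ(formed) = 8158 kJ
ΔH = Σ(broken) − Σ(formed) = 7220 − 8158 = −938 kJ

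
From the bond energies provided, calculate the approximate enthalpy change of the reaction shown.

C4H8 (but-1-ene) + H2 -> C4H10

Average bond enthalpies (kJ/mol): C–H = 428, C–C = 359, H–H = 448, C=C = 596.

Bonds broken (reactants):
  C–C: 2 × 359 = 718
  C–H: 8 × 428 = 3424
  C=C: 1 × 596 = 596
  H–H: 1 × 448 = 448
  Σ(broken) = 5186 kJ
Bonds formed (products):
  C–C: 3 × 359 = 1077
  C–H: 10 × 428 = 4280
  Σ(formed) = 5357 kJ
ΔH = Σ(broken) − Σ(formed) = 5186 − 5357 = −171 kJ

ΔH ≈ −171 kJ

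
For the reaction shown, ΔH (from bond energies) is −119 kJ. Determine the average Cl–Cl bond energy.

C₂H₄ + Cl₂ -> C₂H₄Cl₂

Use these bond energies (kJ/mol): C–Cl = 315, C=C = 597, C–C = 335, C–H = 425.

Let D be the Cl–Cl bond energy.
Σ(broken) = 4×425 + 1×597 + 1×D = 2297 + D
Σ(formed) = 1×335 + 2×315 + 4×425 = 2665
ΔH = Σ(broken) − Σ(formed) = (2297 + D) − (2665) = −368 + D
Setting this equal to −119 kJ gives D = 249 kJ/mol.

D(Cl–Cl) ≈ 249 kJ/mol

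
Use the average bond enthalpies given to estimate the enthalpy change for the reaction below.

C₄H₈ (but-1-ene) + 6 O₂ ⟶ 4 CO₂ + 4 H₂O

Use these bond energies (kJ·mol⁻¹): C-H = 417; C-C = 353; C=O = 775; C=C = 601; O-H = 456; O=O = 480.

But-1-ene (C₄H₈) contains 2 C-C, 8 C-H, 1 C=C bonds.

ΔH ≈ −2325 kJ

Bonds broken (reactants):
  C-C: 2 × 353 = 706
  C-H: 8 × 417 = 3336
  C=C: 1 × 601 = 601
  O=O: 6 × 480 = 2880
  Σ(broken) = 7523 kJ
Bonds formed (products):
  C=O: 8 × 775 = 6200
  O-H: 8 × 456 = 3648
  Σ(formed) = 9848 kJ
ΔH = Σ(broken) − Σ(formed) = 7523 − 9848 = −2325 kJ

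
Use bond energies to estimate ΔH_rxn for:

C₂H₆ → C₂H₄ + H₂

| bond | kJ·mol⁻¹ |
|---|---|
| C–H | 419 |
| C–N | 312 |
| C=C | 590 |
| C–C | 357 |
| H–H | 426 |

Bonds broken (reactants):
  C–C: 1 × 357 = 357
  C–H: 6 × 419 = 2514
  Σ(broken) = 2871 kJ
Bonds formed (products):
  C–H: 4 × 419 = 1676
  C=C: 1 × 590 = 590
  H–H: 1 × 426 = 426
  Σ(formed) = 2692 kJ
ΔH = Σ(broken) − Σ(formed) = 2871 − 2692 = +179 kJ

ΔH ≈ +179 kJ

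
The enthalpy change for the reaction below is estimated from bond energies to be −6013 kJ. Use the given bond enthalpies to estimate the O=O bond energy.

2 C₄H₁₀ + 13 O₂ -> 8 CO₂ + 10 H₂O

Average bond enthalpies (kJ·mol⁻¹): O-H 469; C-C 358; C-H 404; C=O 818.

D(O=O) ≈ 479 kJ/mol

Let D be the O=O bond energy.
Σ(broken) = 6×358 + 20×404 + 13×D = 10228 + 13D
Σ(formed) = 16×818 + 20×469 = 22468
ΔH = Σ(broken) − Σ(formed) = (10228 + 13D) − (22468) = −12240 + 13D
Setting this equal to −6013 kJ gives 13D = 6227, so D = 479 kJ/mol.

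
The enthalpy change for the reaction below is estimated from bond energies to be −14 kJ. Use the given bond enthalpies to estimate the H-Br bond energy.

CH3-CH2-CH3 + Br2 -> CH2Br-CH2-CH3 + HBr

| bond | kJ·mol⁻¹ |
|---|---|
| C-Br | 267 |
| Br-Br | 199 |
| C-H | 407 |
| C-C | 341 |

Let D be the H-Br bond energy.
Σ(broken) = 1×199 + 2×341 + 8×407 = 4137
Σ(formed) = 1×267 + 2×341 + 7×407 + 1×D = 3798 + D
ΔH = Σ(broken) − Σ(formed) = (4137) − (3798 + D) = +339 − D
Setting this equal to −14 kJ gives D = 353 kJ/mol.

D(H-Br) ≈ 353 kJ/mol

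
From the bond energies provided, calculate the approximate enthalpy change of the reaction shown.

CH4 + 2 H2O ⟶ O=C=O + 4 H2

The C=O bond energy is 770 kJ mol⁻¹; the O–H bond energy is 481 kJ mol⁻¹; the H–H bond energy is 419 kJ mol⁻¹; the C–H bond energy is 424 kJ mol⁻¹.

ΔH ≈ +404 kJ

Bonds broken (reactants):
  C–H: 4 × 424 = 1696
  O–H: 4 × 481 = 1924
  Σ(broken) = 3620 kJ
Bonds formed (products):
  C=O: 2 × 770 = 1540
  H–H: 4 × 419 = 1676
  Σ(formed) = 3216 kJ
ΔH = Σ(broken) − Σ(formed) = 3620 − 3216 = +404 kJ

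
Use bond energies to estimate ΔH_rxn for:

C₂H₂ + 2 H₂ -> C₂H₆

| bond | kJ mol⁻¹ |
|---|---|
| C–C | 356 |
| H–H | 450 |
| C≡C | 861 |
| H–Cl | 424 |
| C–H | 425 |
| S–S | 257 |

Bonds broken (reactants):
  C≡C: 1 × 861 = 861
  C–H: 2 × 425 = 850
  H–H: 2 × 450 = 900
  Σ(broken) = 2611 kJ
Bonds formed (products):
  C–C: 1 × 356 = 356
  C–H: 6 × 425 = 2550
  Σ(formed) = 2906 kJ
ΔH = Σ(broken) − Σ(formed) = 2611 − 2906 = −295 kJ

ΔH ≈ −295 kJ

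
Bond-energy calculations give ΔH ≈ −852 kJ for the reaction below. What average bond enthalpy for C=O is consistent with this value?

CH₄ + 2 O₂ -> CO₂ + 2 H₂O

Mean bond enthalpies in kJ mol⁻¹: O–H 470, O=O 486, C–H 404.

D(C=O) ≈ 780 kJ/mol

Let D be the C=O bond energy.
Σ(broken) = 4×404 + 2×486 = 2588
Σ(formed) = 2×D + 4×470 = 1880 + 2D
ΔH = Σ(broken) − Σ(formed) = (2588) − (1880 + 2D) = +708 − 2D
Setting this equal to −852 kJ gives 2D = 1560, so D = 780 kJ/mol.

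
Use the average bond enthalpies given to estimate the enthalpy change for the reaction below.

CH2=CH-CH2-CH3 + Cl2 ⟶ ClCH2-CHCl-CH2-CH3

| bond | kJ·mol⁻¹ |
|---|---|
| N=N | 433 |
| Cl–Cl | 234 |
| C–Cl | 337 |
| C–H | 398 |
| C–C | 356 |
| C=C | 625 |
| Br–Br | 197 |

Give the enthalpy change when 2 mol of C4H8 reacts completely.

ΔH = −342 kJ

Bonds broken (reactants):
  C–C: 2 × 356 = 712
  C–H: 8 × 398 = 3184
  C=C: 1 × 625 = 625
  Cl–Cl: 1 × 234 = 234
  Σ(broken) = 4755 kJ
Bonds formed (products):
  C–C: 3 × 356 = 1068
  C–Cl: 2 × 337 = 674
  C–H: 8 × 398 = 3184
  Σ(formed) = 4926 kJ
ΔH = Σ(broken) − Σ(formed) = 4755 − 4926 = −171 kJ
For 2× the reaction as written: 2 × (−171) = −342 kJ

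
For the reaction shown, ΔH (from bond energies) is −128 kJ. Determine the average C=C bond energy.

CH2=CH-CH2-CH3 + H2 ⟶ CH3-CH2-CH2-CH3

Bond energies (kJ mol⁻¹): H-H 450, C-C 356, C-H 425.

D(C=C) ≈ 628 kJ/mol

Let D be the C=C bond energy.
Σ(broken) = 2×356 + 8×425 + 1×D + 1×450 = 4562 + D
Σ(formed) = 3×356 + 10×425 = 5318
ΔH = Σ(broken) − Σ(formed) = (4562 + D) − (5318) = −756 + D
Setting this equal to −128 kJ gives D = 628 kJ/mol.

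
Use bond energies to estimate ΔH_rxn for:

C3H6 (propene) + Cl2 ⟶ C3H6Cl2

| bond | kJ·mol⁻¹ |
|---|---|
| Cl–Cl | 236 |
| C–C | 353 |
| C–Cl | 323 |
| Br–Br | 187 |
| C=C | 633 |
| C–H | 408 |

ΔH ≈ −130 kJ

Bonds broken (reactants):
  C–C: 1 × 353 = 353
  C–H: 6 × 408 = 2448
  C=C: 1 × 633 = 633
  Cl–Cl: 1 × 236 = 236
  Σ(broken) = 3670 kJ
Bonds formed (products):
  C–C: 2 × 353 = 706
  C–Cl: 2 × 323 = 646
  C–H: 6 × 408 = 2448
  Σ(formed) = 3800 kJ
ΔH = Σ(broken) − Σ(formed) = 3670 − 3800 = −130 kJ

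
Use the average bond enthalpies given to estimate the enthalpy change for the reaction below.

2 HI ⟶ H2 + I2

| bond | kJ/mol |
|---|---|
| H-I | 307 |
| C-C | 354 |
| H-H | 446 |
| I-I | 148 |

ΔH ≈ +20 kJ

Bonds broken (reactants):
  H-I: 2 × 307 = 614
  Σ(broken) = 614 kJ
Bonds formed (products):
  H-H: 1 × 446 = 446
  I-I: 1 × 148 = 148
  Σ(formed) = 594 kJ
ΔH = Σ(broken) − Σ(formed) = 614 − 594 = +20 kJ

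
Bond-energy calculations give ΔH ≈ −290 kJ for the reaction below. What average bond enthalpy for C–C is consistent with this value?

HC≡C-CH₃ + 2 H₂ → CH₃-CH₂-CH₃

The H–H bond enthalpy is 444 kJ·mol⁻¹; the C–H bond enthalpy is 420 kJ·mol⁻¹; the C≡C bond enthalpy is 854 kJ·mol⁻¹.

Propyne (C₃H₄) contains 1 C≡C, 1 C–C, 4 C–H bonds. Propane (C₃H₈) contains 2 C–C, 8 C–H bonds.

Let D be the C–C bond energy.
Σ(broken) = 1×854 + 1×D + 4×420 + 2×444 = 3422 + D
Σ(formed) = 2×D + 8×420 = 3360 + 2D
ΔH = Σ(broken) − Σ(formed) = (3422 + D) − (3360 + 2D) = +62 − D
Setting this equal to −290 kJ gives D = 352 kJ/mol.

D(C–C) ≈ 352 kJ/mol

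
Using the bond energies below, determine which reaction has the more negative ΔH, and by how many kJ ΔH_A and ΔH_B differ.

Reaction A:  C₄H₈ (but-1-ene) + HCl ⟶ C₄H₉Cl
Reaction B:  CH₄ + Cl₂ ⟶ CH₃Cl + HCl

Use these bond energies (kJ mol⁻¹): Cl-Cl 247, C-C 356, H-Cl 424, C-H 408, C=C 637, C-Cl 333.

Reaction B, by 66 kJ

Reaction A:
  Bonds broken (reactants):
    C-C: 2 × 356 = 712
    C-H: 8 × 408 = 3264
    C=C: 1 × 637 = 637
    H-Cl: 1 × 424 = 424
    Σ(broken) = 5037 kJ
  Bonds formed (products):
    C-C: 3 × 356 = 1068
    C-Cl: 1 × 333 = 333
    C-H: 9 × 408 = 3672
    Σ(formed) = 5073 kJ
  ΔH_A = 5037 − 5073 = −36 kJ
Reaction B:
  Bonds broken (reactants):
    C-H: 4 × 408 = 1632
    Cl-Cl: 1 × 247 = 247
    Σ(broken) = 1879 kJ
  Bonds formed (products):
    C-Cl: 1 × 333 = 333
    C-H: 3 × 408 = 1224
    H-Cl: 1 × 424 = 424
    Σ(formed) = 1981 kJ
  ΔH_B = 1879 − 1981 = −102 kJ
ΔH_A − ΔH_B = +66 kJ, so reaction B has the more negative ΔH; |ΔH_A − ΔH_B| = 66 kJ.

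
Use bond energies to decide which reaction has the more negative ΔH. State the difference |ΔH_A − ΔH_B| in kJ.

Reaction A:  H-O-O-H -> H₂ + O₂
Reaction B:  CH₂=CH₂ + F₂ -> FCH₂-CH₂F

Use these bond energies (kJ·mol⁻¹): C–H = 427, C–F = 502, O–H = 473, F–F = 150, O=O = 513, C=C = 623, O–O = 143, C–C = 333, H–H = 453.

Reaction B, by 687 kJ

Reaction A:
  Bonds broken (reactants):
    O–H: 2 × 473 = 946
    O–O: 1 × 143 = 143
    Σ(broken) = 1089 kJ
  Bonds formed (products):
    H–H: 1 × 453 = 453
    O=O: 1 × 513 = 513
    Σ(formed) = 966 kJ
  ΔH_A = 1089 − 966 = +123 kJ
Reaction B:
  Bonds broken (reactants):
    C–H: 4 × 427 = 1708
    C=C: 1 × 623 = 623
    F–F: 1 × 150 = 150
    Σ(broken) = 2481 kJ
  Bonds formed (products):
    C–C: 1 × 333 = 333
    C–F: 2 × 502 = 1004
    C–H: 4 × 427 = 1708
    Σ(formed) = 3045 kJ
  ΔH_B = 2481 − 3045 = −564 kJ
ΔH_A − ΔH_B = +687 kJ, so reaction B has the more negative ΔH; |ΔH_A − ΔH_B| = 687 kJ.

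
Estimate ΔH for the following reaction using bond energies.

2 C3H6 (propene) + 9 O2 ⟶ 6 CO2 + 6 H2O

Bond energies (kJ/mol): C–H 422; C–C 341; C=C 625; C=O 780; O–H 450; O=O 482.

Bonds broken (reactants):
  C–C: 2 × 341 = 682
  C–H: 12 × 422 = 5064
  C=C: 2 × 625 = 1250
  O=O: 9 × 482 = 4338
  Σ(broken) = 11334 kJ
Bonds formed (products):
  C=O: 12 × 780 = 9360
  O–H: 12 × 450 = 5400
  Σ(formed) = 14760 kJ
ΔH = Σ(broken) − Σ(formed) = 11334 − 14760 = −3426 kJ

ΔH ≈ −3426 kJ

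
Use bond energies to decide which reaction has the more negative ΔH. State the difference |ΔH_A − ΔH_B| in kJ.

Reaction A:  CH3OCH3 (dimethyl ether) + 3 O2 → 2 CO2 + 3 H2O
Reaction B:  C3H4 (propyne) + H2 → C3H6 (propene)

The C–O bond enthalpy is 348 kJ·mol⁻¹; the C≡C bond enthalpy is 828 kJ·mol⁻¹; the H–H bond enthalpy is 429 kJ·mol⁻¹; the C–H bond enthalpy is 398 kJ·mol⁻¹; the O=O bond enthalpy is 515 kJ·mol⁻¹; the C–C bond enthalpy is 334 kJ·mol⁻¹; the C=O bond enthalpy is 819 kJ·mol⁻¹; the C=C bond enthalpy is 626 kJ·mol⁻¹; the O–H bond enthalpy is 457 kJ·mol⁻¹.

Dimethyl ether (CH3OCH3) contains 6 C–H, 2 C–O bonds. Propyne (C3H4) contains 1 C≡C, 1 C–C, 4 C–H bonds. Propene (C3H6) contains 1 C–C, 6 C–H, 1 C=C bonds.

Reaction A:
  Bonds broken (reactants):
    C–H: 6 × 398 = 2388
    C–O: 2 × 348 = 696
    O=O: 3 × 515 = 1545
    Σ(broken) = 4629 kJ
  Bonds formed (products):
    C=O: 4 × 819 = 3276
    O–H: 6 × 457 = 2742
    Σ(formed) = 6018 kJ
  ΔH_A = 4629 − 6018 = −1389 kJ
Reaction B:
  Bonds broken (reactants):
    C≡C: 1 × 828 = 828
    C–C: 1 × 334 = 334
    C–H: 4 × 398 = 1592
    H–H: 1 × 429 = 429
    Σ(broken) = 3183 kJ
  Bonds formed (products):
    C–C: 1 × 334 = 334
    C–H: 6 × 398 = 2388
    C=C: 1 × 626 = 626
    Σ(formed) = 3348 kJ
  ΔH_B = 3183 − 3348 = −165 kJ
ΔH_A − ΔH_B = −1224 kJ, so reaction A has the more negative ΔH; |ΔH_A − ΔH_B| = 1224 kJ.

Reaction A, by 1224 kJ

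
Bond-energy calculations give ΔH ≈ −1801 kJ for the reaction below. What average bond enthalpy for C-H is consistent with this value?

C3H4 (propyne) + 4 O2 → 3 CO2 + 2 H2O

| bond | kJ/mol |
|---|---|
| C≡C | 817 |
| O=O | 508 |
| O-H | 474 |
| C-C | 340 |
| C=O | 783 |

Let D be the C-H bond energy.
Σ(broken) = 1×817 + 1×340 + 4×D + 4×508 = 3189 + 4D
Σ(formed) = 6×783 + 4×474 = 6594
ΔH = Σ(broken) − Σ(formed) = (3189 + 4D) − (6594) = −3405 + 4D
Setting this equal to −1801 kJ gives 4D = 1604, so D = 401 kJ/mol.

D(C-H) ≈ 401 kJ/mol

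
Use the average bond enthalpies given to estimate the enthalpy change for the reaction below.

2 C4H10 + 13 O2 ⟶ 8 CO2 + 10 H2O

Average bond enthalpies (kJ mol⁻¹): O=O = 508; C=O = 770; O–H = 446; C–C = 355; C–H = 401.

Bonds broken (reactants):
  C–C: 6 × 355 = 2130
  C–H: 20 × 401 = 8020
  O=O: 13 × 508 = 6604
  Σ(broken) = 16754 kJ
Bonds formed (products):
  C=O: 16 × 770 = 12320
  O–H: 20 × 446 = 8920
  Σ(formed) = 21240 kJ
ΔH = Σ(broken) − Σ(formed) = 16754 − 21240 = −4486 kJ

ΔH ≈ −4486 kJ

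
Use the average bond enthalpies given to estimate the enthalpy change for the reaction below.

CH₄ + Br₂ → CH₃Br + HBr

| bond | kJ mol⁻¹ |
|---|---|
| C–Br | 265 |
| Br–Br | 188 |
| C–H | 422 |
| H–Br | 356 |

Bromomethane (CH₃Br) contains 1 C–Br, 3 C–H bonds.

Bonds broken (reactants):
  Br–Br: 1 × 188 = 188
  C–H: 4 × 422 = 1688
  Σ(broken) = 1876 kJ
Bonds formed (products):
  C–Br: 1 × 265 = 265
  C–H: 3 × 422 = 1266
  H–Br: 1 × 356 = 356
  Σ(formed) = 1887 kJ
ΔH = Σ(broken) − Σ(formed) = 1876 − 1887 = −11 kJ

ΔH ≈ −11 kJ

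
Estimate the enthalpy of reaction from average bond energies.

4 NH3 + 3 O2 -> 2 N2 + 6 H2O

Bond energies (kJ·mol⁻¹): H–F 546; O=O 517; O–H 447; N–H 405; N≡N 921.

Bonds broken (reactants):
  N–H: 12 × 405 = 4860
  O=O: 3 × 517 = 1551
  Σ(broken) = 6411 kJ
Bonds formed (products):
  N≡N: 2 × 921 = 1842
  O–H: 12 × 447 = 5364
  Σ(formed) = 7206 kJ
ΔH = Σ(broken) − Σ(formed) = 6411 − 7206 = −795 kJ

ΔH ≈ −795 kJ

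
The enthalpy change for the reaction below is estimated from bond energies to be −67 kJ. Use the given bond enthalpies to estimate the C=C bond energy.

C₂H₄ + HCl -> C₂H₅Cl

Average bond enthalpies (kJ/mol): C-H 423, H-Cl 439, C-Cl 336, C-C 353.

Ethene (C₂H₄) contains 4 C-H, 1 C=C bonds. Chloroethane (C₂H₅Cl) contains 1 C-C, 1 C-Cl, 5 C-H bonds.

D(C=C) ≈ 606 kJ/mol

Let D be the C=C bond energy.
Σ(broken) = 4×423 + 1×D + 1×439 = 2131 + D
Σ(formed) = 1×353 + 1×336 + 5×423 = 2804
ΔH = Σ(broken) − Σ(formed) = (2131 + D) − (2804) = −673 + D
Setting this equal to −67 kJ gives D = 606 kJ/mol.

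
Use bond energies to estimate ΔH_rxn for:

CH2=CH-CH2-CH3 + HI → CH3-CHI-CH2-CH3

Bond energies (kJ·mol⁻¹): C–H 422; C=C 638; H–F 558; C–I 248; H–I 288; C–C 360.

Bonds broken (reactants):
  C–C: 2 × 360 = 720
  C–H: 8 × 422 = 3376
  C=C: 1 × 638 = 638
  H–I: 1 × 288 = 288
  Σ(broken) = 5022 kJ
Bonds formed (products):
  C–C: 3 × 360 = 1080
  C–H: 9 × 422 = 3798
  C–I: 1 × 248 = 248
  Σ(formed) = 5126 kJ
ΔH = Σ(broken) − Σ(formed) = 5022 − 5126 = −104 kJ

ΔH ≈ −104 kJ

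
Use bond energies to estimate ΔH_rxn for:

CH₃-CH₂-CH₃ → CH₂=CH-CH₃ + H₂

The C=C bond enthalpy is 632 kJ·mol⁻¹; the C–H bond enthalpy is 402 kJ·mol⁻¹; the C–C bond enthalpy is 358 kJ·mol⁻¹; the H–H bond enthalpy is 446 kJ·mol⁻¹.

Bonds broken (reactants):
  C–C: 2 × 358 = 716
  C–H: 8 × 402 = 3216
  Σ(broken) = 3932 kJ
Bonds formed (products):
  C–C: 1 × 358 = 358
  C–H: 6 × 402 = 2412
  C=C: 1 × 632 = 632
  H–H: 1 × 446 = 446
  Σ(formed) = 3848 kJ
ΔH = Σ(broken) − Σ(formed) = 3932 − 3848 = +84 kJ

ΔH ≈ +84 kJ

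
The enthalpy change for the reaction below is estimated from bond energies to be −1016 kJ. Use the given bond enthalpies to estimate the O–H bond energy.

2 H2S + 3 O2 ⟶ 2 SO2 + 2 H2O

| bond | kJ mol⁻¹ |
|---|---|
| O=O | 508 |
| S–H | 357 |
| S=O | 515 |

Let D be the O–H bond energy.
Σ(broken) = 3×508 + 4×357 = 2952
Σ(formed) = 4×D + 4×515 = 2060 + 4D
ΔH = Σ(broken) − Σ(formed) = (2952) − (2060 + 4D) = +892 − 4D
Setting this equal to −1016 kJ gives 4D = 1908, so D = 477 kJ/mol.

D(O–H) ≈ 477 kJ/mol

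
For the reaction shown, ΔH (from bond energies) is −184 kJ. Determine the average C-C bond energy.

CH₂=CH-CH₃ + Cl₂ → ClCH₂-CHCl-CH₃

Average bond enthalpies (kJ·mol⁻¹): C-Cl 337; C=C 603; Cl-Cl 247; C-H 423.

Let D be the C-C bond energy.
Σ(broken) = 1×D + 6×423 + 1×603 + 1×247 = 3388 + D
Σ(formed) = 2×D + 2×337 + 6×423 = 3212 + 2D
ΔH = Σ(broken) − Σ(formed) = (3388 + D) − (3212 + 2D) = +176 − D
Setting this equal to −184 kJ gives D = 360 kJ/mol.

D(C-C) ≈ 360 kJ/mol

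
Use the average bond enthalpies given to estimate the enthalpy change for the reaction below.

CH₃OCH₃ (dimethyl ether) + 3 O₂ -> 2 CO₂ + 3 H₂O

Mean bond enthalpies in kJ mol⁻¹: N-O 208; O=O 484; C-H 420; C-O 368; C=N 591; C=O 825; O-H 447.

Bonds broken (reactants):
  C-H: 6 × 420 = 2520
  C-O: 2 × 368 = 736
  O=O: 3 × 484 = 1452
  Σ(broken) = 4708 kJ
Bonds formed (products):
  C=O: 4 × 825 = 3300
  O-H: 6 × 447 = 2682
  Σ(formed) = 5982 kJ
ΔH = Σ(broken) − Σ(formed) = 4708 − 5982 = −1274 kJ

ΔH ≈ −1274 kJ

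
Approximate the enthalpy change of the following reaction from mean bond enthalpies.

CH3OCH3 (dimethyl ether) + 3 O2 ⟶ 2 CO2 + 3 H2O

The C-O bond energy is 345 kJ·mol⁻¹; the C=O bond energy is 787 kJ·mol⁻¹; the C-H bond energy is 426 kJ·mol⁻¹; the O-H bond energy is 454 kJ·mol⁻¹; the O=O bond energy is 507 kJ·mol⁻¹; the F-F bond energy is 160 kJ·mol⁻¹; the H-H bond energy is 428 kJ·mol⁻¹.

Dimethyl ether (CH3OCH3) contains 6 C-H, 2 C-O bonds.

ΔH ≈ −1105 kJ

Bonds broken (reactants):
  C-H: 6 × 426 = 2556
  C-O: 2 × 345 = 690
  O=O: 3 × 507 = 1521
  Σ(broken) = 4767 kJ
Bonds formed (products):
  C=O: 4 × 787 = 3148
  O-H: 6 × 454 = 2724
  Σ(formed) = 5872 kJ
ΔH = Σ(broken) − Σ(formed) = 4767 − 5872 = −1105 kJ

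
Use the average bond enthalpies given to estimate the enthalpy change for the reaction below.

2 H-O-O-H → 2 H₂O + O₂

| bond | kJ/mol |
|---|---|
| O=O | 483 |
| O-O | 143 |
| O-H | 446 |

Bonds broken (reactants):
  O-H: 4 × 446 = 1784
  O-O: 2 × 143 = 286
  Σ(broken) = 2070 kJ
Bonds formed (products):
  O-H: 4 × 446 = 1784
  O=O: 1 × 483 = 483
  Σ(formed) = 2267 kJ
ΔH = Σ(broken) − Σ(formed) = 2070 − 2267 = −197 kJ

ΔH ≈ −197 kJ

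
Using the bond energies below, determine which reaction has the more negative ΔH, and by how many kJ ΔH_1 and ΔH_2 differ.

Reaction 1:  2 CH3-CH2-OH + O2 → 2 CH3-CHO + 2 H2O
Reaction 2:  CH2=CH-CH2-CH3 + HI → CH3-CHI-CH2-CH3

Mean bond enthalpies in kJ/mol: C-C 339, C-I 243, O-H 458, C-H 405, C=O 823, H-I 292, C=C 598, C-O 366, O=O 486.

Reaction 1:
  Bonds broken (reactants):
    C-C: 2 × 339 = 678
    C-H: 10 × 405 = 4050
    C-O: 2 × 366 = 732
    O-H: 2 × 458 = 916
    O=O: 1 × 486 = 486
    Σ(broken) = 6862 kJ
  Bonds formed (products):
    C-C: 2 × 339 = 678
    C-H: 8 × 405 = 3240
    C=O: 2 × 823 = 1646
    O-H: 4 × 458 = 1832
    Σ(formed) = 7396 kJ
  ΔH_1 = 6862 − 7396 = −534 kJ
Reaction 2:
  Bonds broken (reactants):
    C-C: 2 × 339 = 678
    C-H: 8 × 405 = 3240
    C=C: 1 × 598 = 598
    H-I: 1 × 292 = 292
    Σ(broken) = 4808 kJ
  Bonds formed (products):
    C-C: 3 × 339 = 1017
    C-H: 9 × 405 = 3645
    C-I: 1 × 243 = 243
    Σ(formed) = 4905 kJ
  ΔH_2 = 4808 − 4905 = −97 kJ
ΔH_1 − ΔH_2 = −437 kJ, so reaction 1 has the more negative ΔH; |ΔH_1 − ΔH_2| = 437 kJ.

Reaction 1, by 437 kJ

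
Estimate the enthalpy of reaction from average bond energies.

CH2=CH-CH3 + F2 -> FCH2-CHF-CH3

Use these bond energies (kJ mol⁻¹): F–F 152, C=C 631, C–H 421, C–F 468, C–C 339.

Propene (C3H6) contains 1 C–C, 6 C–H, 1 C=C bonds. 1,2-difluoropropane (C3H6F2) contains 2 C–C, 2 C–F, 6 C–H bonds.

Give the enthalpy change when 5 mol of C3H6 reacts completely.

Bonds broken (reactants):
  C–C: 1 × 339 = 339
  C–H: 6 × 421 = 2526
  C=C: 1 × 631 = 631
  F–F: 1 × 152 = 152
  Σ(broken) = 3648 kJ
Bonds formed (products):
  C–C: 2 × 339 = 678
  C–F: 2 × 468 = 936
  C–H: 6 × 421 = 2526
  Σ(formed) = 4140 kJ
ΔH = Σ(broken) − Σ(formed) = 3648 − 4140 = −492 kJ
For 5× the reaction as written: 5 × (−492) = −2460 kJ

ΔH = −2460 kJ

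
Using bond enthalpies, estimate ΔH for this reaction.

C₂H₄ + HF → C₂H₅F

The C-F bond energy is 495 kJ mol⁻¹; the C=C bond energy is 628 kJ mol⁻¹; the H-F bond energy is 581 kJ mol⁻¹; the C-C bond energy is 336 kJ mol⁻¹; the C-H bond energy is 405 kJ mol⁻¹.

Bonds broken (reactants):
  C-H: 4 × 405 = 1620
  C=C: 1 × 628 = 628
  H-F: 1 × 581 = 581
  Σ(broken) = 2829 kJ
Bonds formed (products):
  C-C: 1 × 336 = 336
  C-F: 1 × 495 = 495
  C-H: 5 × 405 = 2025
  Σ(formed) = 2856 kJ
ΔH = Σ(broken) − Σ(formed) = 2829 − 2856 = −27 kJ

ΔH ≈ −27 kJ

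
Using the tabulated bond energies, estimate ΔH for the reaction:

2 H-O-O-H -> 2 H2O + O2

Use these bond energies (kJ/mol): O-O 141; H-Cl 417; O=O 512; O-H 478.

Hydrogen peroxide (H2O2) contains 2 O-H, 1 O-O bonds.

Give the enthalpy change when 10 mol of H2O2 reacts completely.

ΔH = −1150 kJ

Bonds broken (reactants):
  O-H: 4 × 478 = 1912
  O-O: 2 × 141 = 282
  Σ(broken) = 2194 kJ
Bonds formed (products):
  O-H: 4 × 478 = 1912
  O=O: 1 × 512 = 512
  Σ(formed) = 2424 kJ
ΔH = Σ(broken) − Σ(formed) = 2194 − 2424 = −230 kJ
For 5× the reaction as written: 5 × (−230) = −1150 kJ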